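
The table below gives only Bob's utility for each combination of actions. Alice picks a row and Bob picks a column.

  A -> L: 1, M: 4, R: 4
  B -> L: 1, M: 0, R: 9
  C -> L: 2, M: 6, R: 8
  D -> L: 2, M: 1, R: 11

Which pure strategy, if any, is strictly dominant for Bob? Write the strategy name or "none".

L fails to dominate M at A (1<4).
M fails to dominate L at B (0<1).
R fails to dominate M at A (4=4).
No single strategy dominates all the others.

none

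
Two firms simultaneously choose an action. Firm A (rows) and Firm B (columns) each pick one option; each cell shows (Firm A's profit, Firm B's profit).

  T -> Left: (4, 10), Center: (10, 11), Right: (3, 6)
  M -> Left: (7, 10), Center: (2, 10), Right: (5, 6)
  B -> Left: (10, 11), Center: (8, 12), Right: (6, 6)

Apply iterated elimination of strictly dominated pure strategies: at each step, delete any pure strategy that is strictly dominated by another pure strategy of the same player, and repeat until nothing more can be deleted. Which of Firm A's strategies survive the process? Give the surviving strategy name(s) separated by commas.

For Firm A, B strictly dominates M on the remaining columns (Left: 10>7, Center: 8>2, Right: 6>5); eliminate M.
Firm B's strategy Left is strictly dominated by Center (T: 11>10, B: 12>11) and is removed.
For Firm B, Center strictly dominates Right on the remaining rows (T: 11>6, B: 12>6); eliminate Right.
Firm A's strategy B is strictly dominated by T (Center: 10>8) and is removed.
Among the remaining strategies, none is strictly dominated by another pure strategy of the same player, so the elimination stops.
Surviving strategies — Firm A: {T}; Firm B: {Center}.

T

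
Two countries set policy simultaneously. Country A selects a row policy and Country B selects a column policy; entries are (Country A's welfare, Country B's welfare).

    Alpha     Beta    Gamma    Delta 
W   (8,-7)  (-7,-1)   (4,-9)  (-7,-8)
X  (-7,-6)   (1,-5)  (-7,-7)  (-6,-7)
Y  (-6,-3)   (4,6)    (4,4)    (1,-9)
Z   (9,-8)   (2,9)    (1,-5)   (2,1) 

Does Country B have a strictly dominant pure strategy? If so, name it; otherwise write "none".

Beta vs Alpha: W: -1>-7, X: -5>-6, Y: 6>-3, Z: 9>-8.
Beta vs Gamma: W: -1>-9, X: -5>-7, Y: 6>4, Z: 9>-5.
Beta vs Delta: W: -1>-8, X: -5>-7, Y: 6>-9, Z: 9>1.
Beta strictly beats every other strategy against every opponent action, so it is strictly dominant.

Beta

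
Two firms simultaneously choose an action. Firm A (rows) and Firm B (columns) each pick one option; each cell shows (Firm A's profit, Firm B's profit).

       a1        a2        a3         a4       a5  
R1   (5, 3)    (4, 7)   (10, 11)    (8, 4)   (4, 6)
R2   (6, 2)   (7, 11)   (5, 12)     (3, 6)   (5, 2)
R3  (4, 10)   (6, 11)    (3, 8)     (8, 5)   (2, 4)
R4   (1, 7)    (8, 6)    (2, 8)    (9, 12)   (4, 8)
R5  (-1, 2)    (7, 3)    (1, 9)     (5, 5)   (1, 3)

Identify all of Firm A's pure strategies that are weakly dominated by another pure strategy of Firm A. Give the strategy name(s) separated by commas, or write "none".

Nothing dominates R1: R2 at a3 (10>5); R3 at a1 (5>4); R4 at a1 (5>1); R5 at a1 (5>-1).
Nothing dominates R2: R1 at a1 (6>5); R3 at a1 (6>4); R4 at a1 (6>1); R5 at a1 (6>-1).
R3: no other strategy beats it everywhere (R1 at a2 (6>4); R2 at a4 (8>3); R4 at a1 (4>1); R5 at a1 (4>-1)).
R4 is not dominated — it holds its own against R1 at a2 (8>4); R2 at a2 (8>7); R3 at a2 (8>6); R5 at a1 (1>-1).
R5 is weakly dominated by R4 (a1: 1>-1, a2: 8>7, a3: 2>1, a4: 9>5, a5: 4>1).

R5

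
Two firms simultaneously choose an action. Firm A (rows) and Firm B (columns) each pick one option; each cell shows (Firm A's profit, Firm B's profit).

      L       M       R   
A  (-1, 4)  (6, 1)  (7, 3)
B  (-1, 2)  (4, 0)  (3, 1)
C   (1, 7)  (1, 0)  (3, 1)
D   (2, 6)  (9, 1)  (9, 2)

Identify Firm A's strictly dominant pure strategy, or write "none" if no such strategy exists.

D

D vs A: L: 2>-1, M: 9>6, R: 9>7.
D vs B: L: 2>-1, M: 9>4, R: 9>3.
D vs C: L: 2>1, M: 9>1, R: 9>3.
D strictly beats every other strategy against every opponent action, so it is strictly dominant.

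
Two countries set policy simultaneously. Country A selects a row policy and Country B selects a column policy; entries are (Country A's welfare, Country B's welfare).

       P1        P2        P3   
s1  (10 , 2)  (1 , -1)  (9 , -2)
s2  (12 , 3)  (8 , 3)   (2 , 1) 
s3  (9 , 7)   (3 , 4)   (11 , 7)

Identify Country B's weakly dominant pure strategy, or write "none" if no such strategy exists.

P1

P1 vs P2: s1: 2>-1, s2: 3=3, s3: 7>4.
P1 vs P3: s1: 2>-2, s2: 3>1, s3: 7=7.
P1 is at least as good as every other strategy against every opponent action, so it is weakly dominant.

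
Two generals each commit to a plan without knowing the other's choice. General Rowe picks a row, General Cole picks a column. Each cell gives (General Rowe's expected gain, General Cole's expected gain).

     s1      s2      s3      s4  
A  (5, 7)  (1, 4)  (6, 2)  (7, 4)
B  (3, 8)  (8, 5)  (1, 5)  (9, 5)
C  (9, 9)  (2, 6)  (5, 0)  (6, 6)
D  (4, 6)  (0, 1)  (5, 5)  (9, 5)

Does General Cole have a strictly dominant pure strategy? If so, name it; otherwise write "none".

s1 vs s2: A: 7>4, B: 8>5, C: 9>6, D: 6>1.
s1 vs s3: A: 7>2, B: 8>5, C: 9>0, D: 6>5.
s1 vs s4: A: 7>4, B: 8>5, C: 9>6, D: 6>5.
s1 strictly beats every other strategy against every opponent action, so it is strictly dominant.

s1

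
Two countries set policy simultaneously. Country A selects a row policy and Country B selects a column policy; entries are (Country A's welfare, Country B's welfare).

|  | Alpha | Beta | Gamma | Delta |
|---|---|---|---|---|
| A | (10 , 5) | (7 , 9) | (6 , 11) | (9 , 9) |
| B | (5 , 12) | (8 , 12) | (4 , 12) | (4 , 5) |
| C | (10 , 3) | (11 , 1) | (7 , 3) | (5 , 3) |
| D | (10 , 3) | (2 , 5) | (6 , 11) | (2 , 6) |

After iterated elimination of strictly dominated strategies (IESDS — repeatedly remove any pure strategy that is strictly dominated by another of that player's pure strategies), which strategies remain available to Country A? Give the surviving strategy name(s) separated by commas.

A, C, D

For Country A, C strictly dominates B on the remaining columns (Alpha: 10>5, Beta: 11>8, Gamma: 7>4, Delta: 5>4); eliminate B.
Country B's strategy Beta is strictly dominated by Gamma (A: 11>9, C: 3>1, D: 11>5) and is removed.
Among the remaining strategies, none is strictly dominated by another pure strategy of the same player, so the elimination stops.
Surviving strategies — Country A: {A, C, D}; Country B: {Alpha, Gamma, Delta}.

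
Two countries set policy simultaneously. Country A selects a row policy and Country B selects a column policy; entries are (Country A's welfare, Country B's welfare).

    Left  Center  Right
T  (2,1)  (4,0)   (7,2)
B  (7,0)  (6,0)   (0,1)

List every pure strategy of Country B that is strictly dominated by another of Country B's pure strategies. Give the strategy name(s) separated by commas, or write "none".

Right strictly dominates Left — T: 2>1, B: 1>0.
Right strictly dominates Center — T: 2>0, B: 1>0.
Right is not dominated — it holds its own against Left at T (2>1); Center at T (2>0).

Left, Center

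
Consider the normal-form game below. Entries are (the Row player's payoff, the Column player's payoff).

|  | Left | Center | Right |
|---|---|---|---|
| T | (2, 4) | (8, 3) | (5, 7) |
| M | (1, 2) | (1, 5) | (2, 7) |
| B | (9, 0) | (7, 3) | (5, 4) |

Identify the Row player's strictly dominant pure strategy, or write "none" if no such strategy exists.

T fails to dominate B at Left (2<9).
M fails to dominate T at Left (1<2).
B fails to dominate T at Center (7<8).
No single strategy dominates all the others.

none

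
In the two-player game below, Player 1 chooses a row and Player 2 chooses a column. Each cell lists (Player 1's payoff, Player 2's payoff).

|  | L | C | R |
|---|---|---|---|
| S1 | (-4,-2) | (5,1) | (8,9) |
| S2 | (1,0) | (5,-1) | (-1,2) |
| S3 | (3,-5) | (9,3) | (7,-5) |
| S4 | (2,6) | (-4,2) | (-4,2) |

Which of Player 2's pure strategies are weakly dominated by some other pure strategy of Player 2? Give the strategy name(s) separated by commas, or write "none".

L: no other strategy beats it everywhere (C at S2 (0>-1); R at S4 (6>2)).
C is not dominated — it holds its own against L at S1 (1>-2); R at S3 (3>-5).
R: no other strategy beats it everywhere (L at S1 (9>-2); C at S1 (9>1)).

none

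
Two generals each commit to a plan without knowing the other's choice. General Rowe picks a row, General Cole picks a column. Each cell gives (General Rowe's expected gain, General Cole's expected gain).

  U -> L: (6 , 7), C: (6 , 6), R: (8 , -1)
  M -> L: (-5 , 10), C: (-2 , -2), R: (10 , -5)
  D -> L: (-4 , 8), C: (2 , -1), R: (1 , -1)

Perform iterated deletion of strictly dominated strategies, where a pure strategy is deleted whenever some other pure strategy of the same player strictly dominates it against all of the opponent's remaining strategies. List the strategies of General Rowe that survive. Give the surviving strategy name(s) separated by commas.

General Rowe's strategy D is strictly dominated by U (L: 6>-4, C: 6>2, R: 8>1) and is removed.
Column C is eliminated: L beats it against every remaining row (U: 7>6, M: 10>-2).
Column R is eliminated: L beats it against every remaining row (U: 7>-1, M: 10>-5).
General Rowe's strategy M is strictly dominated by U (L: 6>-5) and is removed.
Among the remaining strategies, none is strictly dominated by another pure strategy of the same player, so the elimination stops.
Surviving strategies — General Rowe: {U}; General Cole: {L}.

U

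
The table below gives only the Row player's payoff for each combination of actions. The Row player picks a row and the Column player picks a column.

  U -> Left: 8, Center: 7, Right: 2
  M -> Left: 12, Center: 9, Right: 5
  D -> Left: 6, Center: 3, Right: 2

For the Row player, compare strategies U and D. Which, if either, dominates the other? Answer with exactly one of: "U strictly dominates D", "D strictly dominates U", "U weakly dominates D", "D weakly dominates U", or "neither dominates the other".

Compare U to D across each opponent action: Left: 8>6, Center: 7>3, Right: 2=2.
U is at least as good everywhere and strictly better somewhere (tied only at Right), so U weakly but not strictly dominates D.

U weakly dominates D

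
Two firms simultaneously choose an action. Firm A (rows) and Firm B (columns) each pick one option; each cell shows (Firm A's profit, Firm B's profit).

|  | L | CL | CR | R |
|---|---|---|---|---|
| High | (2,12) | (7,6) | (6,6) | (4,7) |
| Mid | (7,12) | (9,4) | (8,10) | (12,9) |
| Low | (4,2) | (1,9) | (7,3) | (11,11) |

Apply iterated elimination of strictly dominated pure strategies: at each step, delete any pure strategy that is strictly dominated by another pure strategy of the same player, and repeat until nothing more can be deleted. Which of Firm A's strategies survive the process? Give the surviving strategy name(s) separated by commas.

Mid

Firm A's strategy High is strictly dominated by Mid (L: 7>2, CL: 9>7, CR: 8>6, R: 12>4) and is removed.
Firm A's strategy Low is strictly dominated by Mid (L: 7>4, CL: 9>1, CR: 8>7, R: 12>11) and is removed.
For Firm B, L strictly dominates CL on the remaining rows (Mid: 12>4); eliminate CL.
For Firm B, L strictly dominates CR on the remaining rows (Mid: 12>10); eliminate CR.
Firm B's strategy R is strictly dominated by L (Mid: 12>9) and is removed.
Among the remaining strategies, none is strictly dominated by another pure strategy of the same player, so the elimination stops.
Surviving strategies — Firm A: {Mid}; Firm B: {L}.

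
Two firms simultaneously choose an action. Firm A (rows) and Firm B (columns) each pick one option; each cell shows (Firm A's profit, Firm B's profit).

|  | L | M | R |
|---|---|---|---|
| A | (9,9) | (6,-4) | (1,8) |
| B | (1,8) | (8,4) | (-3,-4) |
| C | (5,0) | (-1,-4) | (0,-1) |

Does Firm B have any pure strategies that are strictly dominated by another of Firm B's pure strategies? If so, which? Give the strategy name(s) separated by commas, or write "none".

M, R

L is not dominated — it holds its own against M at A (9>-4); R at A (9>8).
L strictly dominates M — A: 9>-4, B: 8>4, C: 0>-4.
R is strictly dominated by L (A: 9>8, B: 8>-4, C: 0>-1).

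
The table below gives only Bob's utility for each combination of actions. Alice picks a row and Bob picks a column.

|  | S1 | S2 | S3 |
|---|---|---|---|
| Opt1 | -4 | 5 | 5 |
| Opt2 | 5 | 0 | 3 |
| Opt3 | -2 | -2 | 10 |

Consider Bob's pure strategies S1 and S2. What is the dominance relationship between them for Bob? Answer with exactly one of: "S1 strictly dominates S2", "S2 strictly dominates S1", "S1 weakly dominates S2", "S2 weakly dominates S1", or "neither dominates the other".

neither dominates the other

S1's payoffs vs S2's, by Alice's action — Opt1: -4<5, Opt2: 5>0, Opt3: -2=-2.
S1 does better at Opt2 but worse at Opt1; neither strategy dominates the other.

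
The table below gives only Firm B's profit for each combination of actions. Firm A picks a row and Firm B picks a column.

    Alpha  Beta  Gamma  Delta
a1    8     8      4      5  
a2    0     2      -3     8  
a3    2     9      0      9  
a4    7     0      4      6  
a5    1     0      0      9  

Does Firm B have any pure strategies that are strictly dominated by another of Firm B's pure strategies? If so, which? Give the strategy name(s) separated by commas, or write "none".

Alpha is not dominated — it holds its own against Beta at a1 (8=8); Gamma at a1 (8>4); Delta at a1 (8>5).
Beta: no other strategy beats it everywhere (Alpha at a1 (8=8); Gamma at a1 (8>4); Delta at a1 (8>5)).
Alpha strictly dominates Gamma — a1: 8>4, a2: 0>-3, a3: 2>0, a4: 7>4, a5: 1>0.
Delta is not dominated — it holds its own against Alpha at a2 (8>0); Beta at a2 (8>2); Gamma at a1 (5>4).

Gamma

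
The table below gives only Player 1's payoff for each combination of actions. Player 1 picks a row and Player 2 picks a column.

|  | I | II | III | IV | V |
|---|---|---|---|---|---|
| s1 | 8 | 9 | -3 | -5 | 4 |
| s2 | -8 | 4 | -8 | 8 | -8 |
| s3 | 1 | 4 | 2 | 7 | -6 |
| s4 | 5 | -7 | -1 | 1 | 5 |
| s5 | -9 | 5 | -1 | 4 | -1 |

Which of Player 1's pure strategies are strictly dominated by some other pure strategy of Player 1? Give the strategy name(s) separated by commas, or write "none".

none

Nothing dominates s1: s2 at I (8>-8); s3 at I (8>1); s4 at I (8>5); s5 at I (8>-9).
s2: no other strategy beats it everywhere (s1 at IV (8>-5); s3 at II (4=4); s4 at II (4>-7); s5 at I (-8>-9)).
s3: no other strategy beats it everywhere (s1 at III (2>-3); s2 at I (1>-8); s4 at II (4>-7); s5 at I (1>-9)).
s4 is not dominated — it holds its own against s1 at III (-1>-3); s2 at I (5>-8); s3 at I (5>1); s5 at I (5>-9).
Nothing dominates s5: s1 at III (-1>-3); s2 at II (5>4); s3 at II (5>4); s4 at II (5>-7).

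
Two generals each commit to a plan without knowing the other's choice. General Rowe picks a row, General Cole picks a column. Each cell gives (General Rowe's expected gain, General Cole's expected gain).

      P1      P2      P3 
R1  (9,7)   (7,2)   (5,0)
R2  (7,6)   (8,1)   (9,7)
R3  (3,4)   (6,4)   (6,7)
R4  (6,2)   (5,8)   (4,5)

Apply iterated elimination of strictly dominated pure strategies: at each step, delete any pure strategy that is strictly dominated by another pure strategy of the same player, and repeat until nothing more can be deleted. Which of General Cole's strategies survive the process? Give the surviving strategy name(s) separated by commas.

P1, P3

For General Rowe, R2 strictly dominates R3 on the remaining columns (P1: 7>3, P2: 8>6, P3: 9>6); eliminate R3.
For General Rowe, R1 strictly dominates R4 on the remaining columns (P1: 9>6, P2: 7>5, P3: 5>4); eliminate R4.
General Cole's strategy P2 is strictly dominated by P1 (R1: 7>2, R2: 6>1) and is removed.
Among the remaining strategies, none is strictly dominated by another pure strategy of the same player, so the elimination stops.
Surviving strategies — General Rowe: {R1, R2}; General Cole: {P1, P3}.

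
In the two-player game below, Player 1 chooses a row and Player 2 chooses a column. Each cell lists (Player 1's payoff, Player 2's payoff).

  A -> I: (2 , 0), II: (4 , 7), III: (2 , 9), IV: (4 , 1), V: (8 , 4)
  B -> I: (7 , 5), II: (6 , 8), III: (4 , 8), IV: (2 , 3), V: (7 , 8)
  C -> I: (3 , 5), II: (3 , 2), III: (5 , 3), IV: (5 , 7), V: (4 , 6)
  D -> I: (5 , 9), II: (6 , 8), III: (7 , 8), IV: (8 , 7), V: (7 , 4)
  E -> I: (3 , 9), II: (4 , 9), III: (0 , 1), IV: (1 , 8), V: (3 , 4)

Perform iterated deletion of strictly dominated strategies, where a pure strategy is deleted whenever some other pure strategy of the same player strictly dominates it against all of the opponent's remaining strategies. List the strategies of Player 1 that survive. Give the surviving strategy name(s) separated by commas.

A, B, D

For Player 1, D strictly dominates C on the remaining columns (I: 5>3, II: 6>3, III: 7>5, IV: 8>5, V: 7>4); eliminate C.
For Player 1, B strictly dominates E on the remaining columns (I: 7>3, II: 6>4, III: 4>0, IV: 2>1, V: 7>3); eliminate E.
Player 2's strategy IV is strictly dominated by II (A: 7>1, B: 8>3, D: 8>7) and is removed.
Among the remaining strategies, none is strictly dominated by another pure strategy of the same player, so the elimination stops.
Surviving strategies — Player 1: {A, B, D}; Player 2: {I, II, III, V}.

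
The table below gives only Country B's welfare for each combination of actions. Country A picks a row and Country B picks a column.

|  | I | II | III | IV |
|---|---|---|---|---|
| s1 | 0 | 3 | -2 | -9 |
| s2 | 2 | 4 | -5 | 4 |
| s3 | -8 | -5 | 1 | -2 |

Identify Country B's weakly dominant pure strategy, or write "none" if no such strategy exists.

I fails to dominate II at s1 (0<3).
II fails to dominate III at s3 (-5<1).
III fails to dominate I at s1 (-2<0).
IV fails to dominate I at s1 (-9<0).
No single strategy dominates all the others.

none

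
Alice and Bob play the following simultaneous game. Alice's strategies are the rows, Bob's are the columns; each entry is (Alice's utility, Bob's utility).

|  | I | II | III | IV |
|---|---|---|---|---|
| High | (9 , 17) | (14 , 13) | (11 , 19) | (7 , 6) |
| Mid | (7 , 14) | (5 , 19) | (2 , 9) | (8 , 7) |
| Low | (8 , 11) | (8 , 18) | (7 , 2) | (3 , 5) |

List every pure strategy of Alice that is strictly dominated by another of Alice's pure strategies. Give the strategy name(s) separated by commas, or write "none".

Low

High is not dominated — it holds its own against Mid at I (9>7); Low at I (9>8).
Mid: no other strategy beats it everywhere (High at IV (8>7); Low at IV (8>3)).
Low: dominated, since High does at least as well everywhere (I: 9>8, II: 14>8, III: 11>7, IV: 7>3).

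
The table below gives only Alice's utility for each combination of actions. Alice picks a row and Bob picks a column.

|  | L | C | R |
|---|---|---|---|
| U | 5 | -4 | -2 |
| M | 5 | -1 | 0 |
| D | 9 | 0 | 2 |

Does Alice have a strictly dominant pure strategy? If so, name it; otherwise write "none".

D

D vs U: L: 9>5, C: 0>-4, R: 2>-2.
D vs M: L: 9>5, C: 0>-1, R: 2>0.
D strictly beats every other strategy against every opponent action, so it is strictly dominant.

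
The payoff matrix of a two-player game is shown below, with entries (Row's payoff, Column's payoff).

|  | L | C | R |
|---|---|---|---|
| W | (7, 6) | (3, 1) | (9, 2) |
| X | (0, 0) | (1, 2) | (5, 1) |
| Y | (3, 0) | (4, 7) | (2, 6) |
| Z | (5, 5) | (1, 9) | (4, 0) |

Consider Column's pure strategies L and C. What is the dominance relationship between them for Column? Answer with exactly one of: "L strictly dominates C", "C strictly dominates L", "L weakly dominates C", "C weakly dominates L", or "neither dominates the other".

L's payoffs vs C's, by Row's action — W: 6>1, X: 0<2, Y: 0<7, Z: 5<9.
L does better at W but worse at X, Y, Z; neither strategy dominates the other.

neither dominates the other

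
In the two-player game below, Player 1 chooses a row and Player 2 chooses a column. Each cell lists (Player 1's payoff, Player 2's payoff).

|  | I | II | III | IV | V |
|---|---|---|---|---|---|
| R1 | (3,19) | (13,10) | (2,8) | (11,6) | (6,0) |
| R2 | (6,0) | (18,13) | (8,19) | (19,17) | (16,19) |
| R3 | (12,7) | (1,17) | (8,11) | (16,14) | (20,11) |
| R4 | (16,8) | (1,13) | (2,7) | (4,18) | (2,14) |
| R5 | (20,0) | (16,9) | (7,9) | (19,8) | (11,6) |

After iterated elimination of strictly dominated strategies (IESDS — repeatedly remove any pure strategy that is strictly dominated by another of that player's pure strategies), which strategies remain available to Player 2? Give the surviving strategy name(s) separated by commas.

II, III, IV, V

For Player 1, R2 strictly dominates R1 on the remaining columns (I: 6>3, II: 18>13, III: 8>2, IV: 19>11, V: 16>6); eliminate R1.
Player 1's strategy R4 is strictly dominated by R5 (I: 20>16, II: 16>1, III: 7>2, IV: 19>4, V: 11>2) and is removed.
Player 2's strategy I is strictly dominated by II (R2: 13>0, R3: 17>7, R5: 9>0) and is removed.
Among the remaining strategies, none is strictly dominated by another pure strategy of the same player, so the elimination stops.
Surviving strategies — Player 1: {R2, R3, R5}; Player 2: {II, III, IV, V}.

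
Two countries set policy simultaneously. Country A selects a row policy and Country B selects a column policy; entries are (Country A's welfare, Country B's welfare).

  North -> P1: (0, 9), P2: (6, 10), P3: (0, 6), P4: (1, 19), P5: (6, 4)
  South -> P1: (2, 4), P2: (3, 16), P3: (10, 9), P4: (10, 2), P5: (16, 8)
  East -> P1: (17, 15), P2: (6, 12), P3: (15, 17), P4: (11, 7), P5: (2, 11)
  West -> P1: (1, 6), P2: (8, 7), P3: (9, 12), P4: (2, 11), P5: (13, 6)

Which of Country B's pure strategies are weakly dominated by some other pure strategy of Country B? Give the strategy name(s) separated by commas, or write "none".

Nothing dominates P1: P2 at East (15>12); P3 at North (9>6); P4 at South (4>2); P5 at North (9>4).
P2 is not dominated — it holds its own against P1 at North (10>9); P3 at North (10>6); P4 at South (16>2); P5 at North (10>4).
P3 is not dominated — it holds its own against P1 at South (9>4); P2 at East (17>12); P4 at South (9>2); P5 at North (6>4).
P4 is not dominated — it holds its own against P1 at North (19>9); P2 at North (19>10); P3 at North (19>6); P5 at North (19>4).
P5 is weakly dominated by P2 (North: 10>4, South: 16>8, East: 12>11, West: 7>6).

P5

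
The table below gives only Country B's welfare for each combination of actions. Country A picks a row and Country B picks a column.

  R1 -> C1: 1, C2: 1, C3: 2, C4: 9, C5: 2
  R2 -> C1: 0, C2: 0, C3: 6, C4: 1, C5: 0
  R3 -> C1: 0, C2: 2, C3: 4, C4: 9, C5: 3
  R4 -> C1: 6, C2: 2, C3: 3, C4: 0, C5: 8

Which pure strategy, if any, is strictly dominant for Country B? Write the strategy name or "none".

none

C1 fails to dominate C2 at R1 (1=1).
C2 fails to dominate C1 at R1 (1=1).
C3 fails to dominate C1 at R4 (3<6).
C4 fails to dominate C1 at R4 (0<6).
C5 fails to dominate C1 at R2 (0=0).
No single strategy dominates all the others.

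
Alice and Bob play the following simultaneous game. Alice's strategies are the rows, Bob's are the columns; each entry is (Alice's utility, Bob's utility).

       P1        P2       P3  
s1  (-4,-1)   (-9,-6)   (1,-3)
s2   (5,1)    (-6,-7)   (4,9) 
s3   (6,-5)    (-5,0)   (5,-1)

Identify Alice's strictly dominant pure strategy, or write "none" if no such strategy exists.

s3

s3 vs s1: P1: 6>-4, P2: -5>-9, P3: 5>1.
s3 vs s2: P1: 6>5, P2: -5>-6, P3: 5>4.
s3 strictly beats every other strategy against every opponent action, so it is strictly dominant.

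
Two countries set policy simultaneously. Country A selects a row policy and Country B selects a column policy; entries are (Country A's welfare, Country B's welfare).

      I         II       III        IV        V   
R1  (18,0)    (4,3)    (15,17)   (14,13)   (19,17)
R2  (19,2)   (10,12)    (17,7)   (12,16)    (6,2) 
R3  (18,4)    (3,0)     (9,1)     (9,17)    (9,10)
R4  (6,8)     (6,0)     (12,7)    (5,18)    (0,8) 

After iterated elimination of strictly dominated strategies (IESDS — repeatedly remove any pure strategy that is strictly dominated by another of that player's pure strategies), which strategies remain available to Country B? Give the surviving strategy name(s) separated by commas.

For Country A, R2 strictly dominates R4 on the remaining columns (I: 19>6, II: 10>6, III: 17>12, IV: 12>5, V: 6>0); eliminate R4.
For Country B, IV strictly dominates I on the remaining rows (R1: 13>0, R2: 16>2, R3: 17>4); eliminate I.
For Country A, R1 strictly dominates R3 on the remaining columns (II: 4>3, III: 15>9, IV: 14>9, V: 19>9); eliminate R3.
Country B's strategy II is strictly dominated by IV (R1: 13>3, R2: 16>12) and is removed.
Among the remaining strategies, none is strictly dominated by another pure strategy of the same player, so the elimination stops.
Surviving strategies — Country A: {R1, R2}; Country B: {III, IV, V}.

III, IV, V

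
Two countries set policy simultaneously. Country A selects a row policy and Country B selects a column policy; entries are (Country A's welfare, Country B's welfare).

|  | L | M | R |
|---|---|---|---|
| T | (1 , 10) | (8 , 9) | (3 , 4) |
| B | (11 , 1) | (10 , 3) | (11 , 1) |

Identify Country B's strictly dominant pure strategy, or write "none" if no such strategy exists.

none

L fails to dominate M at B (1<3).
M fails to dominate L at T (9<10).
R fails to dominate L at T (4<10).
No single strategy dominates all the others.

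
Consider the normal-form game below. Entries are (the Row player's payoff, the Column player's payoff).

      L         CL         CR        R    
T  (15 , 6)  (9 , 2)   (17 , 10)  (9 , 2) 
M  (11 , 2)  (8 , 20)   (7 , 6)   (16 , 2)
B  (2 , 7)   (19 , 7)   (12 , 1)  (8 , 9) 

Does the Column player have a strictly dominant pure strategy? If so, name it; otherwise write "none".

L fails to dominate CL at M (2<20).
CL fails to dominate L at T (2<6).
CR fails to dominate L at B (1<7).
R fails to dominate L at T (2<6).
No single strategy dominates all the others.

none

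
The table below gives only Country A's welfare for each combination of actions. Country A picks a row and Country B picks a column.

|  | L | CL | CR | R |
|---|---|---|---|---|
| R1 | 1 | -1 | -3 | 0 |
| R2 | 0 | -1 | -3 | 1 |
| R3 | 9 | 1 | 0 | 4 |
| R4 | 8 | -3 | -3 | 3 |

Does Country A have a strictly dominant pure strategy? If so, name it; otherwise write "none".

R3

R3 vs R1: L: 9>1, CL: 1>-1, CR: 0>-3, R: 4>0.
R3 vs R2: L: 9>0, CL: 1>-1, CR: 0>-3, R: 4>1.
R3 vs R4: L: 9>8, CL: 1>-3, CR: 0>-3, R: 4>3.
R3 strictly beats every other strategy against every opponent action, so it is strictly dominant.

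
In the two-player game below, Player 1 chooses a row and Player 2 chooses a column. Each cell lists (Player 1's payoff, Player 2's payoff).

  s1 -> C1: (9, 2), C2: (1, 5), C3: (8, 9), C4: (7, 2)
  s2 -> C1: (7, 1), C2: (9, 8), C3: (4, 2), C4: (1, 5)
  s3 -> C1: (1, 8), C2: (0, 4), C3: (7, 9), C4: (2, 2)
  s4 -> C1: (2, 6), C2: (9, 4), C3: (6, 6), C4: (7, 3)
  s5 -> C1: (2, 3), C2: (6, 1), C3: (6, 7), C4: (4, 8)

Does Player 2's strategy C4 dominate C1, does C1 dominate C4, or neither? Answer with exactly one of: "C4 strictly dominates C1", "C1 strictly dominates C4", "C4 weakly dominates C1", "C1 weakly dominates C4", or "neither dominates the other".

Compare C4 to C1 across each opponent action: s1: 2=2, s2: 5>1, s3: 2<8, s4: 3<6, s5: 8>3.
C4 does better at s2, s5 but worse at s3, s4; neither strategy dominates the other.

neither dominates the other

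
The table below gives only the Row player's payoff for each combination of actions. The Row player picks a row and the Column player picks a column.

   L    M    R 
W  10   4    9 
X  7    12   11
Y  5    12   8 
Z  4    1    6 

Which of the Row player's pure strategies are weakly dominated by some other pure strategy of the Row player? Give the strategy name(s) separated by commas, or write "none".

Nothing dominates W: X at L (10>7); Y at L (10>5); Z at L (10>4).
Nothing dominates X: W at M (12>4); Y at L (7>5); Z at L (7>4).
X weakly dominates Y — L: 7>5, M: 12=12, R: 11>8.
Z: dominated, since W does at least as well everywhere (L: 10>4, M: 4>1, R: 9>6).

Y, Z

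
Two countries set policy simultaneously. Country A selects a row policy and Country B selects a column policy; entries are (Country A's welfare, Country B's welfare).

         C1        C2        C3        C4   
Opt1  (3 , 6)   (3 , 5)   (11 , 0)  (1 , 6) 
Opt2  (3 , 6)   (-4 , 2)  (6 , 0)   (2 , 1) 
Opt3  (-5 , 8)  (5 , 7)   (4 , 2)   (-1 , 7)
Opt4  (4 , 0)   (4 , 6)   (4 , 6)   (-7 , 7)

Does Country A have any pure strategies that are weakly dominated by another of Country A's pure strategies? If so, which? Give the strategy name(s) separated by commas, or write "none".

Opt1 is not dominated — it holds its own against Opt2 at C2 (3>-4); Opt3 at C1 (3>-5); Opt4 at C3 (11>4).
Opt2: no other strategy beats it everywhere (Opt1 at C4 (2>1); Opt3 at C1 (3>-5); Opt4 at C3 (6>4)).
Opt3: no other strategy beats it everywhere (Opt1 at C2 (5>3); Opt2 at C2 (5>-4); Opt4 at C2 (5>4)).
Nothing dominates Opt4: Opt1 at C1 (4>3); Opt2 at C1 (4>3); Opt3 at C1 (4>-5).

none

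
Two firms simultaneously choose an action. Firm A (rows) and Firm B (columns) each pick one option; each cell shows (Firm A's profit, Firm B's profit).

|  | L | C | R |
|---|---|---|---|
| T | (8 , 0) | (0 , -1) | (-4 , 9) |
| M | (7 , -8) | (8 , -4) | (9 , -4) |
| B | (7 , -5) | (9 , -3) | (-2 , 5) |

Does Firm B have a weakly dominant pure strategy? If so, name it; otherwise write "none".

R

R vs L: T: 9>0, M: -4>-8, B: 5>-5.
R vs C: T: 9>-1, M: -4=-4, B: 5>-3.
R is at least as good as every other strategy against every opponent action, so it is weakly dominant.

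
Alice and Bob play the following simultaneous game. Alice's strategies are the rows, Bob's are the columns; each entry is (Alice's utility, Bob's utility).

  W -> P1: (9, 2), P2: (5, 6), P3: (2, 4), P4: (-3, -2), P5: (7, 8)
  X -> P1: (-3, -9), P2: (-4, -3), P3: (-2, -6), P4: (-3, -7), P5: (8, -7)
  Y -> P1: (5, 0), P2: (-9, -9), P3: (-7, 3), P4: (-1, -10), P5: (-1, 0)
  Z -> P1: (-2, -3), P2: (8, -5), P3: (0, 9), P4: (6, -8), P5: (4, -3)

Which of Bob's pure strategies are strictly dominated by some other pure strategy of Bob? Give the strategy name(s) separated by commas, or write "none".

P1, P4

P1 is strictly dominated by P3 (W: 4>2, X: -6>-9, Y: 3>0, Z: 9>-3).
P2: no other strategy beats it everywhere (P1 at W (6>2); P3 at W (6>4); P4 at W (6>-2); P5 at X (-3>-7)).
P3 is not dominated — it holds its own against P1 at W (4>2); P2 at Y (3>-9); P4 at W (4>-2); P5 at X (-6>-7).
P4 is strictly dominated by P2 (W: 6>-2, X: -3>-7, Y: -9>-10, Z: -5>-8).
P5: no other strategy beats it everywhere (P1 at W (8>2); P2 at W (8>6); P3 at W (8>4); P4 at W (8>-2)).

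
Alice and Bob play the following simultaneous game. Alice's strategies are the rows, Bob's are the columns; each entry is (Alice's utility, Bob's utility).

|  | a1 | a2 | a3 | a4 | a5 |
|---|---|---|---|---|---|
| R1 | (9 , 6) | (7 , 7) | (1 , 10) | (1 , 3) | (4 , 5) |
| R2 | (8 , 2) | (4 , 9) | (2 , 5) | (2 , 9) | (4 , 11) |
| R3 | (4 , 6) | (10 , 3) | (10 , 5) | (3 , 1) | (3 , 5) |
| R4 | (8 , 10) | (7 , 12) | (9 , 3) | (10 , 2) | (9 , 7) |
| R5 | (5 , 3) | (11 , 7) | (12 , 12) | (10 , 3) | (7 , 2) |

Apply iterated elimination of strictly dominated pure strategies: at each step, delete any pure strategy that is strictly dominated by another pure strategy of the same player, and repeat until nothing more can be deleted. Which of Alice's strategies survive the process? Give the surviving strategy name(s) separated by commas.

Alice's strategy R3 is strictly dominated by R5 (a1: 5>4, a2: 11>10, a3: 12>10, a4: 10>3, a5: 7>3) and is removed.
Bob's strategy a1 is strictly dominated by a2 (R1: 7>6, R2: 9>2, R4: 12>10, R5: 7>3) and is removed.
Alice's strategy R1 is strictly dominated by R5 (a2: 11>7, a3: 12>1, a4: 10>1, a5: 7>4) and is removed.
Row R2 is eliminated: R4 beats it against every remaining column (a2: 7>4, a3: 9>2, a4: 10>2, a5: 9>4).
Column a4 is eliminated: a2 beats it against every remaining row (R4: 12>2, R5: 7>3).
Column a5 is eliminated: a2 beats it against every remaining row (R4: 12>7, R5: 7>2).
For Alice, R5 strictly dominates R4 on the remaining columns (a2: 11>7, a3: 12>9); eliminate R4.
For Bob, a3 strictly dominates a2 on the remaining rows (R5: 12>7); eliminate a2.
Among the remaining strategies, none is strictly dominated by another pure strategy of the same player, so the elimination stops.
Surviving strategies — Alice: {R5}; Bob: {a3}.

R5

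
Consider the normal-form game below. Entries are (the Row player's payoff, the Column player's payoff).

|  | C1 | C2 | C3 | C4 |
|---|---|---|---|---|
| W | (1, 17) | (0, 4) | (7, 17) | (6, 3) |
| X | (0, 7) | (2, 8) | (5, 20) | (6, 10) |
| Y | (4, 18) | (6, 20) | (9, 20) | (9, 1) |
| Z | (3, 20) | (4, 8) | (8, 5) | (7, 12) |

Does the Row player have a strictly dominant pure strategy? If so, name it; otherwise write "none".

Y

Y vs W: C1: 4>1, C2: 6>0, C3: 9>7, C4: 9>6.
Y vs X: C1: 4>0, C2: 6>2, C3: 9>5, C4: 9>6.
Y vs Z: C1: 4>3, C2: 6>4, C3: 9>8, C4: 9>7.
Y strictly beats every other strategy against every opponent action, so it is strictly dominant.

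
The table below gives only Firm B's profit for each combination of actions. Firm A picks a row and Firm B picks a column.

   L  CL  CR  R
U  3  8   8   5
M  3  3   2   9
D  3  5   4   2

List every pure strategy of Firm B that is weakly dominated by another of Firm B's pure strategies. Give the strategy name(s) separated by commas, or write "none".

L, CR

L is weakly dominated by CL (U: 8>3, M: 3=3, D: 5>3).
CL: no other strategy beats it everywhere (L at U (8>3); CR at M (3>2); R at U (8>5)).
CR is weakly dominated by CL (U: 8=8, M: 3>2, D: 5>4).
Nothing dominates R: L at U (5>3); CL at M (9>3); CR at M (9>2).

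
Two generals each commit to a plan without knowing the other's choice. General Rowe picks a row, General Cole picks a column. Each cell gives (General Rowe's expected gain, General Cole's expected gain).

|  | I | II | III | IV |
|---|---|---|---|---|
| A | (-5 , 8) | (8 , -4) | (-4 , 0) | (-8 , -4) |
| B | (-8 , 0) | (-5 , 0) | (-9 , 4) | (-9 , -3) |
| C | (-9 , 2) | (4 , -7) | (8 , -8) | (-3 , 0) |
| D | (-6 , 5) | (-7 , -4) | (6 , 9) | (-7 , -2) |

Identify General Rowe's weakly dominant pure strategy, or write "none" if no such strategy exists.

none

A fails to dominate C at III (-4<8).
B fails to dominate A at I (-8<-5).
C fails to dominate A at I (-9<-5).
D fails to dominate A at I (-6<-5).
No single strategy dominates all the others.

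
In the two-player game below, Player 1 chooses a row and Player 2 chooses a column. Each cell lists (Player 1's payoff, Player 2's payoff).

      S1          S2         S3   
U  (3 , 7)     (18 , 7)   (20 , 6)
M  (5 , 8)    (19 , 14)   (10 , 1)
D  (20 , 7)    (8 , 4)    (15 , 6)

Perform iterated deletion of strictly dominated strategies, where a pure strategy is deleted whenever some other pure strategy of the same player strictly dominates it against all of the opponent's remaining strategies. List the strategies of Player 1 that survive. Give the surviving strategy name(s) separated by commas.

M, D

Column S3 is eliminated: S1 beats it against every remaining row (U: 7>6, M: 8>1, D: 7>6).
Row U is eliminated: M beats it against every remaining column (S1: 5>3, S2: 19>18).
Among the remaining strategies, none is strictly dominated by another pure strategy of the same player, so the elimination stops.
Surviving strategies — Player 1: {M, D}; Player 2: {S1, S2}.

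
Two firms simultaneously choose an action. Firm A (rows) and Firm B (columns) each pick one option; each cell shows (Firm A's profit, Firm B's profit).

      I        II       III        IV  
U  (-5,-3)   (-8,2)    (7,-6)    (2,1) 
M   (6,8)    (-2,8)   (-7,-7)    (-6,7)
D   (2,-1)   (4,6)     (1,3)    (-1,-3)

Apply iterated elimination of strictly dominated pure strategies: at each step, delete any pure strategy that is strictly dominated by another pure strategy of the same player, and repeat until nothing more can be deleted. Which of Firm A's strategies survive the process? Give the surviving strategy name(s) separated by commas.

M, D

Column III is eliminated: II beats it against every remaining row (U: 2>-6, M: 8>-7, D: 6>3).
For Firm B, II strictly dominates IV on the remaining rows (U: 2>1, M: 8>7, D: 6>-3); eliminate IV.
For Firm A, M strictly dominates U on the remaining columns (I: 6>-5, II: -2>-8); eliminate U.
Among the remaining strategies, none is strictly dominated by another pure strategy of the same player, so the elimination stops.
Surviving strategies — Firm A: {M, D}; Firm B: {I, II}.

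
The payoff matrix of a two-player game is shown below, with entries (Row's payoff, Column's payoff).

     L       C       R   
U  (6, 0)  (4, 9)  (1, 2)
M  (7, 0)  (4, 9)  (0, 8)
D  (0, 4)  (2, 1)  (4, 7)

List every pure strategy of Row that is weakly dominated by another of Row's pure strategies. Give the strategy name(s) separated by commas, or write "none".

none

Nothing dominates U: M at R (1>0); D at L (6>0).
M is not dominated — it holds its own against U at L (7>6); D at L (7>0).
Nothing dominates D: U at R (4>1); M at R (4>0).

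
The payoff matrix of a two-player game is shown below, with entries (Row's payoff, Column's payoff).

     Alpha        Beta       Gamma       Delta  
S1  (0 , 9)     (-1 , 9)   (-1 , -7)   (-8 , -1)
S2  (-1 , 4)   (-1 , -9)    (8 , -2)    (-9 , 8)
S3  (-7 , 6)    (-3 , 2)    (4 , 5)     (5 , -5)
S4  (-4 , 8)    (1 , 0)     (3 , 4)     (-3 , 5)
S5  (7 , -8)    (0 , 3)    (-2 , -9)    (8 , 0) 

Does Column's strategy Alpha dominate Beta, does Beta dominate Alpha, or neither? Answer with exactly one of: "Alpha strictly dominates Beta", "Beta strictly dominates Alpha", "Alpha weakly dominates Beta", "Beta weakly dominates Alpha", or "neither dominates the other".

Alpha's payoffs vs Beta's, by Row's action — S1: 9=9, S2: 4>-9, S3: 6>2, S4: 8>0, S5: -8<3.
Alpha does better at S2, S3, S4 but worse at S5; neither strategy dominates the other.

neither dominates the other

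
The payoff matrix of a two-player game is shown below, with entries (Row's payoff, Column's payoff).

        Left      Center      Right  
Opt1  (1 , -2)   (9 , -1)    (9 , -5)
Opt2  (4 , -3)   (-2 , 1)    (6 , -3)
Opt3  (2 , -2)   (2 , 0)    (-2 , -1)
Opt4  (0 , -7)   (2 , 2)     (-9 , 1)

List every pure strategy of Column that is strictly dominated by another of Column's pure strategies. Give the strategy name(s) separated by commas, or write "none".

Center strictly dominates Left — Opt1: -1>-2, Opt2: 1>-3, Opt3: 0>-2, Opt4: 2>-7.
Center is not dominated — it holds its own against Left at Opt1 (-1>-2); Right at Opt1 (-1>-5).
Right: dominated, since Center does at least as well everywhere (Opt1: -1>-5, Opt2: 1>-3, Opt3: 0>-1, Opt4: 2>1).

Left, Right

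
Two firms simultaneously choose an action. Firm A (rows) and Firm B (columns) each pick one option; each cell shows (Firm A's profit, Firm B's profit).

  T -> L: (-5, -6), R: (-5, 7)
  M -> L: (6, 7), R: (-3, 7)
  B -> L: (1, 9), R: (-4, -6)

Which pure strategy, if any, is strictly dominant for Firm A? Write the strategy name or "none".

M vs T: L: 6>-5, R: -3>-5.
M vs B: L: 6>1, R: -3>-4.
M strictly beats every other strategy against every opponent action, so it is strictly dominant.

M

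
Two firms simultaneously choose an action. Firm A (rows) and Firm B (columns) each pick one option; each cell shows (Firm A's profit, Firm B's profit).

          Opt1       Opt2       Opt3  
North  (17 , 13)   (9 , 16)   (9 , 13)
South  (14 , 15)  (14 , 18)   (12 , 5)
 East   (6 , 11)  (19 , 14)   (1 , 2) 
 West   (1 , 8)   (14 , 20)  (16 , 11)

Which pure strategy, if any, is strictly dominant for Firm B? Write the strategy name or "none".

Opt2

Opt2 vs Opt1: North: 16>13, South: 18>15, East: 14>11, West: 20>8.
Opt2 vs Opt3: North: 16>13, South: 18>5, East: 14>2, West: 20>11.
Opt2 strictly beats every other strategy against every opponent action, so it is strictly dominant.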